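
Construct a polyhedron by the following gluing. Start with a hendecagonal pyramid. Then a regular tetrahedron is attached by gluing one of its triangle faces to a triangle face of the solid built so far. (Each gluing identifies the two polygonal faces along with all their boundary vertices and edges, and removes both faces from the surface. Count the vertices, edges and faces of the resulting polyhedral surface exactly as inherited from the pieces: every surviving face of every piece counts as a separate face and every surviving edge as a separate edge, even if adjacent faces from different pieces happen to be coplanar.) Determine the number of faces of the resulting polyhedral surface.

14

A hendecagonal pyramid: V=12, E=22, F=12.
Attach a regular tetrahedron (V=4, E=6, F=4) along a 3-gon: merge 3 vertices and 3 edges, delete both glued faces → V=13, E=25, F=14.
Check: V − E + F = 13 − 25 + 14 = 2.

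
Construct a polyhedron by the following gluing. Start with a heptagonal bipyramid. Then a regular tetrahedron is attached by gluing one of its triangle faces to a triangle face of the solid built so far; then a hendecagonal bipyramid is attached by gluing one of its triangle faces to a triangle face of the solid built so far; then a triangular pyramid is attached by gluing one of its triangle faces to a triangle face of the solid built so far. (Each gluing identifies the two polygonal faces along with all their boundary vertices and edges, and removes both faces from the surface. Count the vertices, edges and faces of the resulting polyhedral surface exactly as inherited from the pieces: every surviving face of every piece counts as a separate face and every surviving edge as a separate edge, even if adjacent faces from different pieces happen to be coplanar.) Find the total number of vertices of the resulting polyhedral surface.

A heptagonal bipyramid: V=9, E=21, F=14.
Attach a regular tetrahedron (V=4, E=6, F=4) along a 3-gon: merge 3 vertices and 3 edges, delete both glued faces → V=10, E=24, F=16.
Attach a hendecagonal bipyramid (V=13, E=33, F=22) along a 3-gon: merge 3 vertices and 3 edges, delete both glued faces → V=20, E=54, F=36.
Attach a triangular pyramid (V=4, E=6, F=4) along a 3-gon: merge 3 vertices and 3 edges, delete both glued faces → V=21, E=57, F=38.
Check: V − E + F = 21 − 57 + 38 = 2.

21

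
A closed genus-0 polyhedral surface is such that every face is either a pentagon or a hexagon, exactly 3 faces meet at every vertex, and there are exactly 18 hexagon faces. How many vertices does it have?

Let x be the number of pentagons; then F = 18 + x.
Edge–face incidences: 2E = 6·18 + 5·x = 108 + 5x.
Every vertex has degree 3, so 3V = 2E.
Euler: V − E + F = 2 ⇒ (2E)/3 − E + (18 + x) = 2.
Multiply by 6: 2·(2E) − 3·(2E) + 6·(18 + x) = 12, i.e. 108 + 6x − (108 + 5x) = 12.
Collecting terms: x = 12.
Then 2E = 108 + 5·12 = 168, so E = 84, V = 2E/3 = 56, F = 18 + 12 = 30.

56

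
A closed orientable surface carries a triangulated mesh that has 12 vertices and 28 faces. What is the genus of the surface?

2

Every face is a triangle, so 2E = 3·28 = 84, giving E = 42.
χ = V − E + F = 12 − 42 + 28 = -2.
For a closed orientable surface χ = 2 − 2g, so g = (2 − (-2))/2 = 2.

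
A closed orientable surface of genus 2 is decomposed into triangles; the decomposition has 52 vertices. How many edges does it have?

χ = 2 − 2·2 = -2, and every face is a triangle so 3F = 2E.
V − E + F = -2 with E = 3F/2 gives 52 − (3/2 − 1)·F = -2, so F = 108 and E = 162.

162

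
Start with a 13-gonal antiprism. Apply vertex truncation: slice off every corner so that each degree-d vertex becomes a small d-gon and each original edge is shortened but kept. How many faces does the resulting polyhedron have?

The base solid has V = 26, E = 52, F = 28.
Truncation replaces each original edge-end by a new vertex, so V′ = 2E = 104.
Each original edge survives, and each old vertex of degree d contributes d new edges; summing degrees gives Σd = 2E, so E′ = E + 2E = 3E = 156.
Each original face survives and each original vertex becomes one new face: F′ = F + V = 54.

54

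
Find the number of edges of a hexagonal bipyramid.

A bipyramid over an n-gon has 2n triangular faces and n + 2 vertices: V = 6 + 2 = 8, E = 3·6 = 18, F = 2·6 = 12.

18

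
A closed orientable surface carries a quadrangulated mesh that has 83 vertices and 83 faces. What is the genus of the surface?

1

Every face is a square, so 2E = 4·83 = 332, giving E = 166.
χ = V − E + F = 83 − 166 + 83 = 0.
For a closed orientable surface χ = 2 − 2g, so g = (2 − (0))/2 = 1.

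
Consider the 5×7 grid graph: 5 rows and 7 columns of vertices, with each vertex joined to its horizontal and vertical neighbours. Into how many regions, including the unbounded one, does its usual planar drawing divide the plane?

25

The grid has V = 5·7 = 35 vertices and E = 5·6 + 7·4 = 58 edges.
F = 2 − V + E = 2 − 35 + 58 = 25.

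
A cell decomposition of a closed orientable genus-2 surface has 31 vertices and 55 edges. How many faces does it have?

22

For a closed orientable surface of genus 2, χ = 2 − 2·2 = -2.
F = -2 − V + E = -2 − 31 + 55 = 22.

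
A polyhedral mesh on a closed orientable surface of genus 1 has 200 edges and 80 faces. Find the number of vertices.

120

For a closed orientable surface of genus 1, χ = 2 − 2·1 = 0.
V = 0 + E − F = 0 + 200 − 80 = 120.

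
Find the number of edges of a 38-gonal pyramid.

A pyramid on an n-gon base has one n-gon and n triangles: V = 38 + 1 = 39, E = 2·38 = 76, F = 38 + 1 = 39.

76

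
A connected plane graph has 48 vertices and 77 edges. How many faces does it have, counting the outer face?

31

Euler's formula for a connected plane graph: V − E + F = 2, so F = 2 − 48 + 77 = 31.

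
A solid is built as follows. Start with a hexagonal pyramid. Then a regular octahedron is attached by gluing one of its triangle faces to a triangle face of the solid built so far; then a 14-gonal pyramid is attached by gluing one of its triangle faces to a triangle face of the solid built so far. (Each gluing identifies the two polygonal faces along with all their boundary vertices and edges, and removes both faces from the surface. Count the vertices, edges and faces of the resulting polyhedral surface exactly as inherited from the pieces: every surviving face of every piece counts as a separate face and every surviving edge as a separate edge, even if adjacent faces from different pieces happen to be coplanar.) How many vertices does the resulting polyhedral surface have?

22

A hexagonal pyramid: V=7, E=12, F=7.
Attach a regular octahedron (V=6, E=12, F=8) along a 3-gon: merge 3 vertices and 3 edges, delete both glued faces → V=10, E=21, F=13.
Attach a 14-gonal pyramid (V=15, E=28, F=15) along a 3-gon: merge 3 vertices and 3 edges, delete both glued faces → V=22, E=46, F=26.
Check: V − E + F = 22 − 46 + 26 = 2.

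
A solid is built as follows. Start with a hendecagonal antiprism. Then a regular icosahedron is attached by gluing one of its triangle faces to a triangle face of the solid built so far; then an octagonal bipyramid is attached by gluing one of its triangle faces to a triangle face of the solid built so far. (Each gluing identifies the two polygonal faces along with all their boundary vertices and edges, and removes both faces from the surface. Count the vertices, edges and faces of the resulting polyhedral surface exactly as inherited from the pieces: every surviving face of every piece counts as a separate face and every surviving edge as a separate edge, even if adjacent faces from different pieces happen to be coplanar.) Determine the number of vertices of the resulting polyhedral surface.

A hendecagonal antiprism: V=22, E=44, F=24.
Attach a regular icosahedron (V=12, E=30, F=20) along a 3-gon: merge 3 vertices and 3 edges, delete both glued faces → V=31, E=71, F=42.
Attach an octagonal bipyramid (V=10, E=24, F=16) along a 3-gon: merge 3 vertices and 3 edges, delete both glued faces → V=38, E=92, F=56.
Check: V − E + F = 38 − 92 + 56 = 2.

38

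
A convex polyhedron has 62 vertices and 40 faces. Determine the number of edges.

Here V − E + F = 2.
E = V + F − (2) = 62 + 40 − (2) = 100.

100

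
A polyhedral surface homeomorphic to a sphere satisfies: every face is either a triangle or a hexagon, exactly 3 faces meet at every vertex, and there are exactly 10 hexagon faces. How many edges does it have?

36

Let x be the number of triangles; then F = 10 + x.
Edge–face incidences: 2E = 6·10 + 3·x = 60 + 3x.
Every vertex has degree 3, so 3V = 2E.
Euler: V − E + F = 2 ⇒ (2E)/3 − E + (10 + x) = 2.
Multiply by 6: 2·(2E) − 3·(2E) + 6·(10 + x) = 12, i.e. 60 + 6x − (60 + 3x) = 12.
Collecting terms: 3x = 12, so x = 4.
Then 2E = 60 + 3·4 = 72, so E = 36, V = 2E/3 = 24, F = 10 + 4 = 14.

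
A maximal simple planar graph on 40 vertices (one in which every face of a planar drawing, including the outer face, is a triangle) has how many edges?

In a plane triangulation 3F = 2E and V − E + F = 2, so E = 3V − 6 = 3·40 − 6 = 114.

114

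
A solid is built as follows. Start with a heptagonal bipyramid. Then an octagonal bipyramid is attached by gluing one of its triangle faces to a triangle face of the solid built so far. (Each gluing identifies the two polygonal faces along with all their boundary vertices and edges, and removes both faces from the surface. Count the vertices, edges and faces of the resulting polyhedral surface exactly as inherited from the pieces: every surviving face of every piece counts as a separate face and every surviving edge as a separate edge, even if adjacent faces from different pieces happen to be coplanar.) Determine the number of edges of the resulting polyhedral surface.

42

A heptagonal bipyramid: V=9, E=21, F=14.
Attach an octagonal bipyramid (V=10, E=24, F=16) along a 3-gon: merge 3 vertices and 3 edges, delete both glued faces → V=16, E=42, F=28.
Check: V − E + F = 16 − 42 + 28 = 2.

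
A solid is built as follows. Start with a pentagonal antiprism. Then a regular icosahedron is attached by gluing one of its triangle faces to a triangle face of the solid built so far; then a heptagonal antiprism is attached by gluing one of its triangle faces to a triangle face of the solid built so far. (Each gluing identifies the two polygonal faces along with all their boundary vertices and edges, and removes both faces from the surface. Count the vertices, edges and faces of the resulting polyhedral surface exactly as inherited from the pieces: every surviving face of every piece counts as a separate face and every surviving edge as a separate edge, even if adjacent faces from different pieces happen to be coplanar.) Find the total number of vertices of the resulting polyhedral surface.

30

A pentagonal antiprism: V=10, E=20, F=12.
Attach a regular icosahedron (V=12, E=30, F=20) along a 3-gon: merge 3 vertices and 3 edges, delete both glued faces → V=19, E=47, F=30.
Attach a heptagonal antiprism (V=14, E=28, F=16) along a 3-gon: merge 3 vertices and 3 edges, delete both glued faces → V=30, E=72, F=44.
Check: V − E + F = 30 − 72 + 44 = 2.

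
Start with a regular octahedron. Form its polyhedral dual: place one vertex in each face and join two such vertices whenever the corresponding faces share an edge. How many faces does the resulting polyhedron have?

The base solid has V = 6, E = 12, F = 8.
The dual swaps V and F and preserves E: V′ = F = 8, E′ = E = 12, F′ = V = 6.

6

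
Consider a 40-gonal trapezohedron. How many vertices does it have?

82

The n-trapezohedron (dual of the n-antiprism) has V = 2·40 + 2 = 82, E = 4·40 = 160, F = 2·40 = 80.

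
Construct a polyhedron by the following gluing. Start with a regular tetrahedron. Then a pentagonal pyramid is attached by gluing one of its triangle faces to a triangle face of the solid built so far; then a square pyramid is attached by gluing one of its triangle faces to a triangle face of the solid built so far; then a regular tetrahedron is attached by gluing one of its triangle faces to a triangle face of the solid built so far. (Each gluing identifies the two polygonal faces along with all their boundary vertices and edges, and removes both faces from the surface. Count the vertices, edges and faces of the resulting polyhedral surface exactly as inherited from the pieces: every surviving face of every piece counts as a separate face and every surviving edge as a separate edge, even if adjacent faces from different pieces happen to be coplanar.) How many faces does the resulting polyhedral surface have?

13

A regular tetrahedron: V=4, E=6, F=4.
Attach a pentagonal pyramid (V=6, E=10, F=6) along a 3-gon: merge 3 vertices and 3 edges, delete both glued faces → V=7, E=13, F=8.
Attach a square pyramid (V=5, E=8, F=5) along a 3-gon: merge 3 vertices and 3 edges, delete both glued faces → V=9, E=18, F=11.
Attach a regular tetrahedron (V=4, E=6, F=4) along a 3-gon: merge 3 vertices and 3 edges, delete both glued faces → V=10, E=21, F=13.
Check: V − E + F = 10 − 21 + 13 = 2.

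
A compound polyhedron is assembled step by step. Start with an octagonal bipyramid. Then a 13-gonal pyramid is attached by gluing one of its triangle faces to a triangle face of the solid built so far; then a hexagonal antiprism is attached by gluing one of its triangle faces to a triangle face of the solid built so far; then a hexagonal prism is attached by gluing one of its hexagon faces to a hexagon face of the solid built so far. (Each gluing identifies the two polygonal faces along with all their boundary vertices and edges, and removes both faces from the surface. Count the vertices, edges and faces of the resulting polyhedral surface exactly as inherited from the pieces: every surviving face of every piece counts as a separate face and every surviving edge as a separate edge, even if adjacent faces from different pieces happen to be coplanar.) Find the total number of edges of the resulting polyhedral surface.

80

An octagonal bipyramid: V=10, E=24, F=16.
Attach a 13-gonal pyramid (V=14, E=26, F=14) along a 3-gon: merge 3 vertices and 3 edges, delete both glued faces → V=21, E=47, F=28.
Attach a hexagonal antiprism (V=12, E=24, F=14) along a 3-gon: merge 3 vertices and 3 edges, delete both glued faces → V=30, E=68, F=40.
Attach a hexagonal prism (V=12, E=18, F=8) along a 6-gon: merge 6 vertices and 6 edges, delete both glued faces → V=36, E=80, F=46.
Check: V − E + F = 36 − 80 + 46 = 2.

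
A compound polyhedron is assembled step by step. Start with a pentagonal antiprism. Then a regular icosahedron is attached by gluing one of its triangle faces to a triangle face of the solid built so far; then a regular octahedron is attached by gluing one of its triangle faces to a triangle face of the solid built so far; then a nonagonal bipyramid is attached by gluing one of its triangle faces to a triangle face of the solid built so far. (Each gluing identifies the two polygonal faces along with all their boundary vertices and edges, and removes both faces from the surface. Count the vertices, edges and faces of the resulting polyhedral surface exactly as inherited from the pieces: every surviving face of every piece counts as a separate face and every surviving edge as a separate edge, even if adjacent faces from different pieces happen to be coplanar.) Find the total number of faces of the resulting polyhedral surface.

A pentagonal antiprism: V=10, E=20, F=12.
Attach a regular icosahedron (V=12, E=30, F=20) along a 3-gon: merge 3 vertices and 3 edges, delete both glued faces → V=19, E=47, F=30.
Attach a regular octahedron (V=6, E=12, F=8) along a 3-gon: merge 3 vertices and 3 edges, delete both glued faces → V=22, E=56, F=36.
Attach a nonagonal bipyramid (V=11, E=27, F=18) along a 3-gon: merge 3 vertices and 3 edges, delete both glued faces → V=30, E=80, F=52.
Check: V − E + F = 30 − 80 + 52 = 2.

52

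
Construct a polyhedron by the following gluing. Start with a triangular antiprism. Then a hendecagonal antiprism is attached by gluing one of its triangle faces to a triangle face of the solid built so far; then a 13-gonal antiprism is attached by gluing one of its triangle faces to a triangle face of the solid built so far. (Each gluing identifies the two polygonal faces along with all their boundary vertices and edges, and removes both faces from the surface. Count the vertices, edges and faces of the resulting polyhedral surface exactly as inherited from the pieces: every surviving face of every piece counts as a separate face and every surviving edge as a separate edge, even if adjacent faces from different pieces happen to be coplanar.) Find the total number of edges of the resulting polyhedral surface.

A triangular antiprism: V=6, E=12, F=8.
Attach a hendecagonal antiprism (V=22, E=44, F=24) along a 3-gon: merge 3 vertices and 3 edges, delete both glued faces → V=25, E=53, F=30.
Attach a 13-gonal antiprism (V=26, E=52, F=28) along a 3-gon: merge 3 vertices and 3 edges, delete both glued faces → V=48, E=102, F=56.
Check: V − E + F = 48 − 102 + 56 = 2.

102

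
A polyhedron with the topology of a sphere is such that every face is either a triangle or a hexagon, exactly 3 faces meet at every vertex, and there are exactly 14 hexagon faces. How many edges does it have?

Let x be the number of triangles; then F = 14 + x.
Edge–face incidences: 2E = 6·14 + 3·x = 84 + 3x.
Every vertex has degree 3, so 3V = 2E.
Euler: V − E + F = 2 ⇒ (2E)/3 − E + (14 + x) = 2.
Multiply by 6: 2·(2E) − 3·(2E) + 6·(14 + x) = 12, i.e. 84 + 6x − (84 + 3x) = 12.
Collecting terms: 3x = 12, so x = 4.
Then 2E = 84 + 3·4 = 96, so E = 48, V = 2E/3 = 32, F = 14 + 4 = 18.

48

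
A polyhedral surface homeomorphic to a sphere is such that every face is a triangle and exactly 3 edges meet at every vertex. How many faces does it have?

4

Each face has 3 edges and each edge borders two faces, so 2E = 3F.
Each vertex has degree 3, so 3V = 2E and hence V = 3F/3.
Euler: V − E + F = 2 ⇒ (3F/3) − (3F/2) + F = 2.
Multiply by 6: (6 − 9 + 6)F = 12, i.e. 3F = 12.
So F = 4, E = 3·4/2 = 6, V = 3·4/3 = 4.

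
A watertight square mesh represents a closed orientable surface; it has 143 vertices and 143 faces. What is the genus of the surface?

1

Every face is a square, so 2E = 4·143 = 572, giving E = 286.
χ = V − E + F = 143 − 286 + 143 = 0.
For a closed orientable surface χ = 2 − 2g, so g = (2 − (0))/2 = 1.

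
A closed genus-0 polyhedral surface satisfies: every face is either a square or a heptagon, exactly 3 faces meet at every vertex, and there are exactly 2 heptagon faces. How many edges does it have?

Let x be the number of squares; then F = 2 + x.
Edge–face incidences: 2E = 7·2 + 4·x = 14 + 4x.
Every vertex has degree 3, so 3V = 2E.
Euler: V − E + F = 2 ⇒ (2E)/3 − E + (2 + x) = 2.
Multiply by 6: 2·(2E) − 3·(2E) + 6·(2 + x) = 12, i.e. 12 + 6x − (14 + 4x) = 12.
Collecting terms: 2x − 2 = 12, so 2x = 14, so x = 7.
Then 2E = 14 + 4·7 = 42, so E = 21, V = 2E/3 = 14, F = 2 + 7 = 9.

21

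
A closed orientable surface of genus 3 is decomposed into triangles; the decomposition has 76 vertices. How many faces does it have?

160

χ = 2 − 2·3 = -4, and every face is a triangle so 3F = 2E.
V − E + F = -4 with E = 3F/2 gives 76 − (3/2 − 1)·F = -4, so F = 160 and E = 240.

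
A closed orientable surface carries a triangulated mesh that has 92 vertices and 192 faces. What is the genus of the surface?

Every face is a triangle, so 2E = 3·192 = 576, giving E = 288.
χ = V − E + F = 92 − 288 + 192 = -4.
For a closed orientable surface χ = 2 − 2g, so g = (2 − (-4))/2 = 3.

3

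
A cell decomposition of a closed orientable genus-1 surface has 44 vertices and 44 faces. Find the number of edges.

For a closed orientable surface of genus 1, χ = 2 − 2·1 = 0.
E = V + F − (0) = 44 + 44 − (0) = 88.

88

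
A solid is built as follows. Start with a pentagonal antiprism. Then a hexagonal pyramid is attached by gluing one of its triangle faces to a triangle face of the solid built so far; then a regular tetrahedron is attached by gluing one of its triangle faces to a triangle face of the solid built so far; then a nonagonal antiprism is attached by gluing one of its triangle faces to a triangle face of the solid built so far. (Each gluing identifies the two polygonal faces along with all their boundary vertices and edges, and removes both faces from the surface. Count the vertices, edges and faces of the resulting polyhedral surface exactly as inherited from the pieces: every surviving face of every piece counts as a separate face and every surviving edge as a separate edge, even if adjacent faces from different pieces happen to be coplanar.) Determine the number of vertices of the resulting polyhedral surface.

A pentagonal antiprism: V=10, E=20, F=12.
Attach a hexagonal pyramid (V=7, E=12, F=7) along a 3-gon: merge 3 vertices and 3 edges, delete both glued faces → V=14, E=29, F=17.
Attach a regular tetrahedron (V=4, E=6, F=4) along a 3-gon: merge 3 vertices and 3 edges, delete both glued faces → V=15, E=32, F=19.
Attach a nonagonal antiprism (V=18, E=36, F=20) along a 3-gon: merge 3 vertices and 3 edges, delete both glued faces → V=30, E=65, F=37.
Check: V − E + F = 30 − 65 + 37 = 2.

30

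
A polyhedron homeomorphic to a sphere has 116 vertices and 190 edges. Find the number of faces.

Here V − E + F = 2.
F = 2 − V + E = 2 − 116 + 190 = 76.

76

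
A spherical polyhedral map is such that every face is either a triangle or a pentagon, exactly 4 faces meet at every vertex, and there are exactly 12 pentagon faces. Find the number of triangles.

20

Let x be the number of triangles; then F = 12 + x.
Edge–face incidences: 2E = 5·12 + 3·x = 60 + 3x.
Every vertex has degree 4, so 4V = 2E.
Euler: V − E + F = 2 ⇒ (2E)/4 − E + (12 + x) = 2.
Multiply by 8: 2·(2E) − 4·(2E) + 8·(12 + x) = 16, i.e. 96 + 8x − 2·(60 + 3x) = 16.
Collecting terms: 2x − 24 = 16, so 2x = 40, so x = 20.
Then 2E = 60 + 3·20 = 120, so E = 60, V = 2E/4 = 30, F = 12 + 20 = 32.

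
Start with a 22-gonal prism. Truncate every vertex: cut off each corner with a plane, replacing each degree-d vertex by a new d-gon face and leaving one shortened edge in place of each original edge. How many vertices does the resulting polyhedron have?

132

The base solid has V = 44, E = 66, F = 24.
Truncation replaces each original edge-end by a new vertex, so V′ = 2E = 132.
Each original edge survives, and each old vertex of degree d contributes d new edges; summing degrees gives Σd = 2E, so E′ = E + 2E = 3E = 198.
Each original face survives and each original vertex becomes one new face: F′ = F + V = 68.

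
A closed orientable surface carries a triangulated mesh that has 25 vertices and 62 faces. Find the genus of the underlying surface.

Every face is a triangle, so 2E = 3·62 = 186, giving E = 93.
χ = V − E + F = 25 − 93 + 62 = -6.
For a closed orientable surface χ = 2 − 2g, so g = (2 − (-6))/2 = 4.

4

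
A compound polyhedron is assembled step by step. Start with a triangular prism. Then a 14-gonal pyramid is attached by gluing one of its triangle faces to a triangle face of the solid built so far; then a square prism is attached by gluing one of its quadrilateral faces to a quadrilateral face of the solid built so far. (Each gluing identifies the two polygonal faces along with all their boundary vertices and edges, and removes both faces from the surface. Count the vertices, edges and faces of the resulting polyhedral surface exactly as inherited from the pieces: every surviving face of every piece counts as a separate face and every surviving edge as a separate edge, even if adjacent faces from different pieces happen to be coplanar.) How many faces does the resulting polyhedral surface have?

22

A triangular prism: V=6, E=9, F=5.
Attach a 14-gonal pyramid (V=15, E=28, F=15) along a 3-gon: merge 3 vertices and 3 edges, delete both glued faces → V=18, E=34, F=18.
Attach a square prism (V=8, E=12, F=6) along a 4-gon: merge 4 vertices and 4 edges, delete both glued faces → V=22, E=42, F=22.
Check: V − E + F = 22 − 42 + 22 = 2.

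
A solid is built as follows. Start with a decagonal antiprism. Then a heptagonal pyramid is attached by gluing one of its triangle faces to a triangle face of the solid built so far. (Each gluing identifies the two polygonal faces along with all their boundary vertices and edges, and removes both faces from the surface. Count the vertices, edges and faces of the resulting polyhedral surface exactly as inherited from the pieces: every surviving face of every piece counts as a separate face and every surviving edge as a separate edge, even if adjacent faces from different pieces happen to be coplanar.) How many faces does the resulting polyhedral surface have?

A decagonal antiprism: V=20, E=40, F=22.
Attach a heptagonal pyramid (V=8, E=14, F=8) along a 3-gon: merge 3 vertices and 3 edges, delete both glued faces → V=25, E=51, F=28.
Check: V − E + F = 25 − 51 + 28 = 2.

28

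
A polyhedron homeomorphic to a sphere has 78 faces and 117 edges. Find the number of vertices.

41

Here V − E + F = 2.
V = 2 + E − F = 2 + 117 − 78 = 41.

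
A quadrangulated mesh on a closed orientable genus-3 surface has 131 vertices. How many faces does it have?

135

χ = 2 − 2·3 = -4, and every face is a square so 4F = 2E.
V − E + F = -4 with E = 4F/2 gives 131 − (4/2 − 1)·F = -4, so F = 135 and E = 270.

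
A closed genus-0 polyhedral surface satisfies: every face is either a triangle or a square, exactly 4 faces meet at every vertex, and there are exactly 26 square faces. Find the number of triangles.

Let x be the number of triangles; then F = 26 + x.
Edge–face incidences: 2E = 4·26 + 3·x = 104 + 3x.
Every vertex has degree 4, so 4V = 2E.
Euler: V − E + F = 2 ⇒ (2E)/4 − E + (26 + x) = 2.
Multiply by 8: 2·(2E) − 4·(2E) + 8·(26 + x) = 16, i.e. 208 + 8x − 2·(104 + 3x) = 16.
Collecting terms: 2x = 16, so x = 8.
Then 2E = 104 + 3·8 = 128, so E = 64, V = 2E/4 = 32, F = 26 + 8 = 34.

8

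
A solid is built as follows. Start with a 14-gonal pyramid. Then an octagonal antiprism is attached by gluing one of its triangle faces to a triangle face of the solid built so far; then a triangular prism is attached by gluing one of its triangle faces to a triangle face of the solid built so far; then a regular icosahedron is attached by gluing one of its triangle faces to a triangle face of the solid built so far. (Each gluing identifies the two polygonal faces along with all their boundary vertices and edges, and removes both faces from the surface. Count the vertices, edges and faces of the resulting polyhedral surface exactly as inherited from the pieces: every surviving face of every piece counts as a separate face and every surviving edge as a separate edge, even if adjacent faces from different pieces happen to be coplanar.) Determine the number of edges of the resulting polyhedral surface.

A 14-gonal pyramid: V=15, E=28, F=15.
Attach an octagonal antiprism (V=16, E=32, F=18) along a 3-gon: merge 3 vertices and 3 edges, delete both glued faces → V=28, E=57, F=31.
Attach a triangular prism (V=6, E=9, F=5) along a 3-gon: merge 3 vertices and 3 edges, delete both glued faces → V=31, E=63, F=34.
Attach a regular icosahedron (V=12, E=30, F=20) along a 3-gon: merge 3 vertices and 3 edges, delete both glued faces → V=40, E=90, F=52.
Check: V − E + F = 40 − 90 + 52 = 2.

90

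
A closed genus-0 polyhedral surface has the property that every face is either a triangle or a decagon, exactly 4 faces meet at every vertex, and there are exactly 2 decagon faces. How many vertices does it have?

Let x be the number of triangles; then F = 2 + x.
Edge–face incidences: 2E = 10·2 + 3·x = 20 + 3x.
Every vertex has degree 4, so 4V = 2E.
Euler: V − E + F = 2 ⇒ (2E)/4 − E + (2 + x) = 2.
Multiply by 8: 2·(2E) − 4·(2E) + 8·(2 + x) = 16, i.e. 16 + 8x − 2·(20 + 3x) = 16.
Collecting terms: 2x − 24 = 16, so 2x = 40, so x = 20.
Then 2E = 20 + 3·20 = 80, so E = 40, V = 2E/4 = 20, F = 2 + 20 = 22.

20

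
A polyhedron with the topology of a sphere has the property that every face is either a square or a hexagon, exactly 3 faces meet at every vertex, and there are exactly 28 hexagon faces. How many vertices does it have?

Let x be the number of squares; then F = 28 + x.
Edge–face incidences: 2E = 6·28 + 4·x = 168 + 4x.
Every vertex has degree 3, so 3V = 2E.
Euler: V − E + F = 2 ⇒ (2E)/3 − E + (28 + x) = 2.
Multiply by 6: 2·(2E) − 3·(2E) + 6·(28 + x) = 12, i.e. 168 + 6x − (168 + 4x) = 12.
Collecting terms: 2x = 12, so x = 6.
Then 2E = 168 + 4·6 = 192, so E = 96, V = 2E/3 = 64, F = 28 + 6 = 34.

64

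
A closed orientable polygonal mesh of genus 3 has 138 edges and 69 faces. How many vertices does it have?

65

For a closed orientable surface of genus 3, χ = 2 − 2·3 = -4.
V = -4 + E − F = -4 + 138 − 69 = 65.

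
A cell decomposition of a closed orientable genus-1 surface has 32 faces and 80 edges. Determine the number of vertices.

For a closed orientable surface of genus 1, χ = 2 − 2·1 = 0.
V = 0 + E − F = 0 + 80 − 32 = 48.

48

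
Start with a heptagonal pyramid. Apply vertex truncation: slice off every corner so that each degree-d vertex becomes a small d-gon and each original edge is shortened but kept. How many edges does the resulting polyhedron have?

42

The base solid has V = 8, E = 14, F = 8.
Truncation replaces each original edge-end by a new vertex, so V′ = 2E = 28.
Each original edge survives, and each old vertex of degree d contributes d new edges; summing degrees gives Σd = 2E, so E′ = E + 2E = 3E = 42.
Each original face survives and each original vertex becomes one new face: F′ = F + V = 16.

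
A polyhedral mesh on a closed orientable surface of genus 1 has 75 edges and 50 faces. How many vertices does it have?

For a closed orientable surface of genus 1, χ = 2 − 2·1 = 0.
V = 0 + E − F = 0 + 75 − 50 = 25.

25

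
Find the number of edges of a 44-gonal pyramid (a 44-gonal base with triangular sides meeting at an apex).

88

A pyramid on an n-gon base has one n-gon and n triangles: V = 44 + 1 = 45, E = 2·44 = 88, F = 44 + 1 = 45.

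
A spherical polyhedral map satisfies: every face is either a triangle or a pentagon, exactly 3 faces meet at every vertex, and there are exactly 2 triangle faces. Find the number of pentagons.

6

Let x be the number of pentagons; then F = 2 + x.
Edge–face incidences: 2E = 3·2 + 5·x = 6 + 5x.
Every vertex has degree 3, so 3V = 2E.
Euler: V − E + F = 2 ⇒ (2E)/3 − E + (2 + x) = 2.
Multiply by 6: 2·(2E) − 3·(2E) + 6·(2 + x) = 12, i.e. 12 + 6x − (6 + 5x) = 12.
Collecting terms: x + 6 = 12, so x = 6.
Then 2E = 6 + 5·6 = 36, so E = 18, V = 2E/3 = 12, F = 2 + 6 = 8.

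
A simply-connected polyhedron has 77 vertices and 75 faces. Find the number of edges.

150

Here V − E + F = 2.
E = V + F − (2) = 77 + 75 − (2) = 150.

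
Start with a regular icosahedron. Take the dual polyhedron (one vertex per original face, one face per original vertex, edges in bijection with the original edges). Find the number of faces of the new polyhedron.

12

The base solid has V = 12, E = 30, F = 20.
The dual swaps V and F and preserves E: V′ = F = 20, E′ = E = 30, F′ = V = 12.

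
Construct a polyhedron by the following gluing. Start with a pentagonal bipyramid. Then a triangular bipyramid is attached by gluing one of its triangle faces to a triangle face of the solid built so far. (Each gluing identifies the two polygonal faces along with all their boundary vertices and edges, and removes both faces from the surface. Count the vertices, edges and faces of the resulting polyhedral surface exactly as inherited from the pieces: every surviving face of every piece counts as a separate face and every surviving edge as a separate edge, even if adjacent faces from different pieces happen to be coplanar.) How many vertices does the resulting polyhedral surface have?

9

A pentagonal bipyramid: V=7, E=15, F=10.
Attach a triangular bipyramid (V=5, E=9, F=6) along a 3-gon: merge 3 vertices and 3 edges, delete both glued faces → V=9, E=21, F=14.
Check: V − E + F = 9 − 21 + 14 = 2.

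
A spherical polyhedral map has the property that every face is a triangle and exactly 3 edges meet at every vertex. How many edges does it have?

Each face has 3 edges and each edge borders two faces, so 2E = 3F.
Each vertex has degree 3, so 3V = 2E and hence V = 3F/3.
Euler: V − E + F = 2 ⇒ (3F/3) − (3F/2) + F = 2.
Multiply by 6: (6 − 9 + 6)F = 12, i.e. 3F = 12.
So F = 4, E = 3·4/2 = 6, V = 3·4/3 = 4.

6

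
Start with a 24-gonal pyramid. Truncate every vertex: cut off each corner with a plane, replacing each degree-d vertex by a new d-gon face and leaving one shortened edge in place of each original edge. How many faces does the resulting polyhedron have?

The base solid has V = 25, E = 48, F = 25.
Truncation replaces each original edge-end by a new vertex, so V′ = 2E = 96.
Each original edge survives, and each old vertex of degree d contributes d new edges; summing degrees gives Σd = 2E, so E′ = E + 2E = 3E = 144.
Each original face survives and each original vertex becomes one new face: F′ = F + V = 50.

50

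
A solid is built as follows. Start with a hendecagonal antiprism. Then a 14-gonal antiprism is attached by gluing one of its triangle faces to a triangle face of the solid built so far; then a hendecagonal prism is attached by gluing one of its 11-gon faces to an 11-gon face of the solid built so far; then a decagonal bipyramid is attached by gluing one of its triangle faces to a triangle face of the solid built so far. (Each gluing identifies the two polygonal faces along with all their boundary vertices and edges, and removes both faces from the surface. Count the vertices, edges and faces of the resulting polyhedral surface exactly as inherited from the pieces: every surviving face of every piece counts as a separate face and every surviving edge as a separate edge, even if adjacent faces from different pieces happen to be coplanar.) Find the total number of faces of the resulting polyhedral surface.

81

A hendecagonal antiprism: V=22, E=44, F=24.
Attach a 14-gonal antiprism (V=28, E=56, F=30) along a 3-gon: merge 3 vertices and 3 edges, delete both glued faces → V=47, E=97, F=52.
Attach a hendecagonal prism (V=22, E=33, F=13) along an 11-gon: merge 11 vertices and 11 edges, delete both glued faces → V=58, E=119, F=63.
Attach a decagonal bipyramid (V=12, E=30, F=20) along a 3-gon: merge 3 vertices and 3 edges, delete both glued faces → V=67, E=146, F=81.
Check: V − E + F = 67 − 146 + 81 = 2.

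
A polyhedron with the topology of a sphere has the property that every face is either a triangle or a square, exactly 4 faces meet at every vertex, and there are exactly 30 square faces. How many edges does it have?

Let x be the number of triangles; then F = 30 + x.
Edge–face incidences: 2E = 4·30 + 3·x = 120 + 3x.
Every vertex has degree 4, so 4V = 2E.
Euler: V − E + F = 2 ⇒ (2E)/4 − E + (30 + x) = 2.
Multiply by 8: 2·(2E) − 4·(2E) + 8·(30 + x) = 16, i.e. 240 + 8x − 2·(120 + 3x) = 16.
Collecting terms: 2x = 16, so x = 8.
Then 2E = 120 + 3·8 = 144, so E = 72, V = 2E/4 = 36, F = 30 + 8 = 38.

72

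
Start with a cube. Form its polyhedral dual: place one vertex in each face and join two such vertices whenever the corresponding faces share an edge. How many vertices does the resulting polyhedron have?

The base solid has V = 8, E = 12, F = 6.
The dual swaps V and F and preserves E: V′ = F = 6, E′ = E = 12, F′ = V = 8.

6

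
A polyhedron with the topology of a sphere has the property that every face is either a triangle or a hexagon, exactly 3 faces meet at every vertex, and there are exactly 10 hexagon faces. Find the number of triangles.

Let x be the number of triangles; then F = 10 + x.
Edge–face incidences: 2E = 6·10 + 3·x = 60 + 3x.
Every vertex has degree 3, so 3V = 2E.
Euler: V − E + F = 2 ⇒ (2E)/3 − E + (10 + x) = 2.
Multiply by 6: 2·(2E) − 3·(2E) + 6·(10 + x) = 12, i.e. 60 + 6x − (60 + 3x) = 12.
Collecting terms: 3x = 12, so x = 4.
Then 2E = 60 + 3·4 = 72, so E = 36, V = 2E/3 = 24, F = 10 + 4 = 14.

4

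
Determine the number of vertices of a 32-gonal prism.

A prism on an n-gon has two n-gon bases and n rectangular sides: V = 2·32 = 64, E = 3·32 = 96, F = 32 + 2 = 34.

64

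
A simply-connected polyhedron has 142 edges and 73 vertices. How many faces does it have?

Here V − E + F = 2.
F = 2 − V + E = 2 − 73 + 142 = 71.

71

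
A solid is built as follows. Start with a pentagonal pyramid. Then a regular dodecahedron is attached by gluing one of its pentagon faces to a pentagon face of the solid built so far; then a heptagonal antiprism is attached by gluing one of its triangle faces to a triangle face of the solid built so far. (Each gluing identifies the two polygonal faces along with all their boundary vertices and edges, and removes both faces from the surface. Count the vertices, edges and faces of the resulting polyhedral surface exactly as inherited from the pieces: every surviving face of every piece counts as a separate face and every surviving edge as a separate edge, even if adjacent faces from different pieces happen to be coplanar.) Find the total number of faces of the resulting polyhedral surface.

30

A pentagonal pyramid: V=6, E=10, F=6.
Attach a regular dodecahedron (V=20, E=30, F=12) along a 5-gon: merge 5 vertices and 5 edges, delete both glued faces → V=21, E=35, F=16.
Attach a heptagonal antiprism (V=14, E=28, F=16) along a 3-gon: merge 3 vertices and 3 edges, delete both glued faces → V=32, E=60, F=30.
Check: V − E + F = 32 − 60 + 30 = 2.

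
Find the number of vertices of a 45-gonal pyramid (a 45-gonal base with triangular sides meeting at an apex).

46

A pyramid on an n-gon base has one n-gon and n triangles: V = 45 + 1 = 46, E = 2·45 = 90, F = 45 + 1 = 46.
Check: V − E + F = 46 − 90 + 46 = 2.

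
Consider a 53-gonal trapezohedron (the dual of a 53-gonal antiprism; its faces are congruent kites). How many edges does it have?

212

The n-trapezohedron (dual of the n-antiprism) has V = 2·53 + 2 = 108, E = 4·53 = 212, F = 2·53 = 106.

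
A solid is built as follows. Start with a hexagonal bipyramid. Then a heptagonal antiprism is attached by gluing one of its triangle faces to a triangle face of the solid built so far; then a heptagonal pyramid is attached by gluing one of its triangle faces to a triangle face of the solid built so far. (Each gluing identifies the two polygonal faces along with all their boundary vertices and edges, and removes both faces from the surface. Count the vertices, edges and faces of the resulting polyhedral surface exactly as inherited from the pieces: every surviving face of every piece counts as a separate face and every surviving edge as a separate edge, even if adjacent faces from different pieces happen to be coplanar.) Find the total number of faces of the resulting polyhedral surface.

A hexagonal bipyramid: V=8, E=18, F=12.
Attach a heptagonal antiprism (V=14, E=28, F=16) along a 3-gon: merge 3 vertices and 3 edges, delete both glued faces → V=19, E=43, F=26.
Attach a heptagonal pyramid (V=8, E=14, F=8) along a 3-gon: merge 3 vertices and 3 edges, delete both glued faces → V=24, E=54, F=32.
Check: V − E + F = 24 − 54 + 32 = 2.

32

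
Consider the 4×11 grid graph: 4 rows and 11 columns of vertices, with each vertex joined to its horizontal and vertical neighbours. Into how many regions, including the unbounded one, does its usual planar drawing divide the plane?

The grid has V = 4·11 = 44 vertices and E = 4·10 + 11·3 = 73 edges.
F = 2 − V + E = 2 − 44 + 73 = 31.

31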